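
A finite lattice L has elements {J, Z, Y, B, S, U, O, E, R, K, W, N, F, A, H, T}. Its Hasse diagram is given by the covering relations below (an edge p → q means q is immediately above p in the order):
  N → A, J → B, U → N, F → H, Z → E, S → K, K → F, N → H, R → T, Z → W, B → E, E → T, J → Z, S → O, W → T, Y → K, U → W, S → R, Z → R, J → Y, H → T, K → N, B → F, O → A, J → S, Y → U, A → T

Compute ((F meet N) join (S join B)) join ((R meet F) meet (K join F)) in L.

F ∧ N = K
S ∨ B = F
K ∨ F = F
R ∧ F = S
K ∨ F = F
S ∧ F = S
F ∨ S = F

F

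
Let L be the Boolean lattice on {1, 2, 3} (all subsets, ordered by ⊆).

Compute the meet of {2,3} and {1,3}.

{3}

Under ⊆, meet is intersection: {2,3} ∩ {1,3} = {3}.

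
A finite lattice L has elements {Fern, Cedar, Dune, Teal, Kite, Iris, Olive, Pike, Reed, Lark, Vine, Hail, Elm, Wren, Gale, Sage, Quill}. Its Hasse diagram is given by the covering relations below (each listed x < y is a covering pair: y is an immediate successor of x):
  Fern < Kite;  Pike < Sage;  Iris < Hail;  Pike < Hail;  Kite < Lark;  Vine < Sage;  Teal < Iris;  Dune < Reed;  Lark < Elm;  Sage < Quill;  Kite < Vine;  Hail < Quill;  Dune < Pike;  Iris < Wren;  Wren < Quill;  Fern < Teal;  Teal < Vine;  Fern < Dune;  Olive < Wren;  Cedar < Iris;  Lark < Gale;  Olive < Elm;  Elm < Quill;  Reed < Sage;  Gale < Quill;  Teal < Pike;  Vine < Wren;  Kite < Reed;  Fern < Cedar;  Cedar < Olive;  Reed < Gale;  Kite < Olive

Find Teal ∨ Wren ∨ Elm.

Common upper bounds of {Teal, Wren, Elm}: Quill.
The least among these is Quill.

Quill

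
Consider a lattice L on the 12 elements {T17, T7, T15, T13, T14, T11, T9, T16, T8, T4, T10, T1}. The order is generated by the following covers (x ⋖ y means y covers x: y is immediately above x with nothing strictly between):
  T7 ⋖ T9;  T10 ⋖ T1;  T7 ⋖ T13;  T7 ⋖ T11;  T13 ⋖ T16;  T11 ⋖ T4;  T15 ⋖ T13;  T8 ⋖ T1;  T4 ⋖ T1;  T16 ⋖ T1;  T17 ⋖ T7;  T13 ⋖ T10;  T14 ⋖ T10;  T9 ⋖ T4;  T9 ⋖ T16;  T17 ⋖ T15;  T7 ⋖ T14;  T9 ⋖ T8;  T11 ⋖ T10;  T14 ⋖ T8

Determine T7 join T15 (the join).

T13

Common upper bounds of {T7, T15}: T1, T10, T13, T16.
The least among these is T13.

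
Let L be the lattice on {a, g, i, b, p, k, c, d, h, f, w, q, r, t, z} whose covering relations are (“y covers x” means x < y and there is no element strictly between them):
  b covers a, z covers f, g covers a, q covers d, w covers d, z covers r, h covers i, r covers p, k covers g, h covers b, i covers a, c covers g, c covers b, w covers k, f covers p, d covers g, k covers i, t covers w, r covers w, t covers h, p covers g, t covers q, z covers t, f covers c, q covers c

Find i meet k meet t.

Common lower bounds of {i, k, t}: a, i.
The greatest among these is i.

i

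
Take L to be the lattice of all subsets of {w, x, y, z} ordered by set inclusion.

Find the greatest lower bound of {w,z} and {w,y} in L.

{w}

Under ⊆, meet is intersection: {w,z} ∩ {w,y} = {w}.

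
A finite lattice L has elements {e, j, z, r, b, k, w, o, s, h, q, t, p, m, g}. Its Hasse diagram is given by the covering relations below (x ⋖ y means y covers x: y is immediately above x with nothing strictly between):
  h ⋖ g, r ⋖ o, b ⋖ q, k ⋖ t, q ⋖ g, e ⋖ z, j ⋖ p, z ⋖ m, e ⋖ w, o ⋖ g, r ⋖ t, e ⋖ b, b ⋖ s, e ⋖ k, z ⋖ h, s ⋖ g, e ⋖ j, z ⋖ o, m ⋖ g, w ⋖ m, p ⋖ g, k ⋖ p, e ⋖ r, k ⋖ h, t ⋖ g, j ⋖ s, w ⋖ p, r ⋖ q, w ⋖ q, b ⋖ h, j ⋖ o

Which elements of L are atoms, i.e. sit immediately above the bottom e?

The atoms are exactly the elements that cover e: b, j, k, r, w, z.

b, j, k, r, w, z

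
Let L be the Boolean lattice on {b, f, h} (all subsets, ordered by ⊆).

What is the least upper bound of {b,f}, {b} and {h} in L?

Under ⊆, join is union: {b,f} ∪ {b} ∪ {h} = {b,f,h}.

{b,f,h}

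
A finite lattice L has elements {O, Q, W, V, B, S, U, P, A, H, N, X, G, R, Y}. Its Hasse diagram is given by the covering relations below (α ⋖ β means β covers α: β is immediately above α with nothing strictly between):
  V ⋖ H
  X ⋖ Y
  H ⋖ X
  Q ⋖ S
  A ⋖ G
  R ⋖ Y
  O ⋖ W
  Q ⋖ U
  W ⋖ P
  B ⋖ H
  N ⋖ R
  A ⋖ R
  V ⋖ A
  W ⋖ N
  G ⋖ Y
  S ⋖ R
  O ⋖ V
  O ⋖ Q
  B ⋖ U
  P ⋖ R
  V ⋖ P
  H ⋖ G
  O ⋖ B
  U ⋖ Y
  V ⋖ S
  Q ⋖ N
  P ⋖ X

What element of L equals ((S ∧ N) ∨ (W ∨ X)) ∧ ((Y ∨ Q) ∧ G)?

S ∧ N = Q
W ∨ X = X
Q ∨ X = Y
Y ∨ Q = Y
Y ∧ G = G
Y ∧ G = G

G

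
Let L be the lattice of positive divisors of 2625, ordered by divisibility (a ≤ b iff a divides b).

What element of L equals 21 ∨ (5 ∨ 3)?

105

5 ∨ 3 = 15
21 ∨ 15 = 105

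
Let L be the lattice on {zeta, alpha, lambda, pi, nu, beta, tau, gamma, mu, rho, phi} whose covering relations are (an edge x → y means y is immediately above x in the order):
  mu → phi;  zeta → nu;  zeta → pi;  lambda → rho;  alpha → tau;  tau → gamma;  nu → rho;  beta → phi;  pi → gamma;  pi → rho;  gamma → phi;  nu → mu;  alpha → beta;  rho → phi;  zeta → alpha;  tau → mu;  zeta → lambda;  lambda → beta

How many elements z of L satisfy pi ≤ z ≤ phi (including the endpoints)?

4

The interval [pi, phi] = {gamma, phi, pi, rho}, which has 4 elements.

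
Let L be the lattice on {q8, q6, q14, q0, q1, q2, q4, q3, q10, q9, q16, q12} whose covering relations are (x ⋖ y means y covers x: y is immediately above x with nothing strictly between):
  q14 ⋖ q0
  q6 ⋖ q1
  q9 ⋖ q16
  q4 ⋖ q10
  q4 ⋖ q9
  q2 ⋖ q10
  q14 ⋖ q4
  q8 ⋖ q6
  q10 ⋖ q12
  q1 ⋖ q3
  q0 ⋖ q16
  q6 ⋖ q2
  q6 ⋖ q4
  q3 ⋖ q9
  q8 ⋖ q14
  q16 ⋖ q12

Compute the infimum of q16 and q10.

Common lower bounds of {q16, q10}: q14, q4, q6, q8.
The greatest among these is q4.

q4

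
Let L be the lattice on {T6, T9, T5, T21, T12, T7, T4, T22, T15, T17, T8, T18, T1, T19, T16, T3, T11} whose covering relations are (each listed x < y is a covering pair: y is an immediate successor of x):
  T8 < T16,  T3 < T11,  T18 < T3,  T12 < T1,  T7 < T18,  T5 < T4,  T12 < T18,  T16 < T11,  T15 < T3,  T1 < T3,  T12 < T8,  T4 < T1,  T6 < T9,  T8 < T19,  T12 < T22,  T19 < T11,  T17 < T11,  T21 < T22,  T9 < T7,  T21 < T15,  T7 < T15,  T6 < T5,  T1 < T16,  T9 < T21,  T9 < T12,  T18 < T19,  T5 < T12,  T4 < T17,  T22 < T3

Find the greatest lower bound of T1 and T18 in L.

Common lower bounds of {T1, T18}: T12, T5, T6, T9.
The greatest among these is T12.

T12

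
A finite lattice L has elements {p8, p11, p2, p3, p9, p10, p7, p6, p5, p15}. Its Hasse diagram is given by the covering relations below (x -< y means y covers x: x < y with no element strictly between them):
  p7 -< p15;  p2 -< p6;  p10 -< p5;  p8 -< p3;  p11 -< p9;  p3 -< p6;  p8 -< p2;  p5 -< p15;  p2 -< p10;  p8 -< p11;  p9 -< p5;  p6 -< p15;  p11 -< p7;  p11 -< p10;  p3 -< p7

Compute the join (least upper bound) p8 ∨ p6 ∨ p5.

p15

Common upper bounds of {p8, p6, p5}: p15.
The least among these is p15.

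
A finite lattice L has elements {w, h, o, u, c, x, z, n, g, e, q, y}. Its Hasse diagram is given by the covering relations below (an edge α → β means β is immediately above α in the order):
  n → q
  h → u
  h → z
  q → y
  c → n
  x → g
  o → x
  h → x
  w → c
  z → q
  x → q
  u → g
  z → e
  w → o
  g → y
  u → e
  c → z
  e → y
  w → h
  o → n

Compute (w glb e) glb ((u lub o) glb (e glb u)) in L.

w

w ∧ e = w
u ∨ o = g
e ∧ u = u
g ∧ u = u
w ∧ u = w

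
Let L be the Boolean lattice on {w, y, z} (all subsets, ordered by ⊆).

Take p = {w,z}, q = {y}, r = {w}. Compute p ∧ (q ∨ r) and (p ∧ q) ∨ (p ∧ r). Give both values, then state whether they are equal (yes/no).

{w}; {w}; yes

q ∨ r = {w,y}, so p ∧ (q ∨ r) = {w,z} ∧ {w,y} = {w}.
p ∧ q = {} and p ∧ r = {w}, so (p ∧ q) ∨ (p ∧ r) = {} ∨ {w} = {w}.
Equal: yes.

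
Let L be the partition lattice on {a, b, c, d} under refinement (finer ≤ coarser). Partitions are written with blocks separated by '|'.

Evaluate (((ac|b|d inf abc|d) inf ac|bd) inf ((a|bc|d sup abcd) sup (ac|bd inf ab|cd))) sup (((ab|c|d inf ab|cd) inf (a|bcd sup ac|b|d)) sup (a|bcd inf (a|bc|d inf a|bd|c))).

abc|d

ac|b|d ∧ abc|d = ac|b|d
ac|b|d ∧ ac|bd = ac|b|d
a|bc|d ∨ abcd = abcd
ac|bd ∧ ab|cd = a|b|c|d
abcd ∨ a|b|c|d = abcd
ac|b|d ∧ abcd = ac|b|d
ab|c|d ∧ ab|cd = ab|c|d
a|bcd ∨ ac|b|d = abcd
ab|c|d ∧ abcd = ab|c|d
a|bc|d ∧ a|bd|c = a|b|c|d
a|bcd ∧ a|b|c|d = a|b|c|d
ab|c|d ∨ a|b|c|d = ab|c|d
ac|b|d ∨ ab|c|d = abc|d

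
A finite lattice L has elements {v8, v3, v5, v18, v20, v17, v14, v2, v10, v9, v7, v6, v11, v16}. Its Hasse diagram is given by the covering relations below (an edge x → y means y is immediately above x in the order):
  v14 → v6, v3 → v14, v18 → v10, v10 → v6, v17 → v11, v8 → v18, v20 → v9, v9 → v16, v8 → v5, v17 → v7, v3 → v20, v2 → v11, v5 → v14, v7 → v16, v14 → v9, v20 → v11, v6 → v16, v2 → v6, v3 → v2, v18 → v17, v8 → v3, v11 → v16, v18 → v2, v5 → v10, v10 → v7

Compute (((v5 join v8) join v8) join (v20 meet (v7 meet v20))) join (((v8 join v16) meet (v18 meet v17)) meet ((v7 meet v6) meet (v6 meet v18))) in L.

v5 ∨ v8 = v5
v5 ∨ v8 = v5
v7 ∧ v20 = v8
v20 ∧ v8 = v8
v5 ∨ v8 = v5
v8 ∨ v16 = v16
v18 ∧ v17 = v18
v16 ∧ v18 = v18
v7 ∧ v6 = v10
v6 ∧ v18 = v18
v10 ∧ v18 = v18
v18 ∧ v18 = v18
v5 ∨ v18 = v10

v10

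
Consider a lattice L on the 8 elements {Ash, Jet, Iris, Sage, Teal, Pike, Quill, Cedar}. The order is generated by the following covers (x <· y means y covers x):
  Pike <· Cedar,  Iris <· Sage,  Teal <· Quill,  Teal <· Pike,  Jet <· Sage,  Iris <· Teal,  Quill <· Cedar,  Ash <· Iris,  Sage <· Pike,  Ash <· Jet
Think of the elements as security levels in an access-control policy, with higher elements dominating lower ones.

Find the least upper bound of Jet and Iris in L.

Common upper bounds of {Jet, Iris}: Cedar, Pike, Sage.
The least among these is Sage.

Sage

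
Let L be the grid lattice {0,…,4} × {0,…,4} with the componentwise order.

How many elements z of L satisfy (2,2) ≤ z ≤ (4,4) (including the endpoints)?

The interval [(2,2), (4,4)] = {(2,2), (2,3), (2,4), (3,2), (3,3), (3,4), (4,2), (4,3), (4,4)}, which has 9 elements.

9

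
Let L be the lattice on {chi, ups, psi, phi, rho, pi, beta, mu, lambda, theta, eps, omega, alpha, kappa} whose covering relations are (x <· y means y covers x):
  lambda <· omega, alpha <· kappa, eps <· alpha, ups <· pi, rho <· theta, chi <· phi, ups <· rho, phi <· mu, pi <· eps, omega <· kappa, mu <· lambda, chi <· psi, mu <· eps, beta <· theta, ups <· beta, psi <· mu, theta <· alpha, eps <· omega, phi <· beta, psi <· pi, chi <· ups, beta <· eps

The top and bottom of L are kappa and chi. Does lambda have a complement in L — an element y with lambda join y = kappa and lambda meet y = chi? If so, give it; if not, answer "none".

Need y with lambda ∨ y = kappa and lambda ∧ y = chi.
Checking each element gives: rho.

rho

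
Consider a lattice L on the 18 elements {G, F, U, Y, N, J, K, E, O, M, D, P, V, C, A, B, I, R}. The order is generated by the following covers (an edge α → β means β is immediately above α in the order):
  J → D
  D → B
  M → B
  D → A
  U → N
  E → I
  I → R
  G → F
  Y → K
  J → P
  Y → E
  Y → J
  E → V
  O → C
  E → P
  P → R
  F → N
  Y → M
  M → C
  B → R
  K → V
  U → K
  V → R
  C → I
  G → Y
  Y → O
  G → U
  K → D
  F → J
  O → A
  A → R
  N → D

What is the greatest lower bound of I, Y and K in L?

Y

Common lower bounds of {I, Y, K}: G, Y.
The greatest among these is Y.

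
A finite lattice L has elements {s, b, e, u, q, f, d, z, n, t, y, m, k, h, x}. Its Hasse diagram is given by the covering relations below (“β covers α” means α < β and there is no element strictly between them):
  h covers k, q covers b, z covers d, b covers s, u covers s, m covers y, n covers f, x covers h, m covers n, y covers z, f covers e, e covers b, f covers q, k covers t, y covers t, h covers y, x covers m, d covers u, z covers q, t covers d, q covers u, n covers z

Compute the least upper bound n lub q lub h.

x

Common upper bounds of {n, q, h}: x.
The least among these is x.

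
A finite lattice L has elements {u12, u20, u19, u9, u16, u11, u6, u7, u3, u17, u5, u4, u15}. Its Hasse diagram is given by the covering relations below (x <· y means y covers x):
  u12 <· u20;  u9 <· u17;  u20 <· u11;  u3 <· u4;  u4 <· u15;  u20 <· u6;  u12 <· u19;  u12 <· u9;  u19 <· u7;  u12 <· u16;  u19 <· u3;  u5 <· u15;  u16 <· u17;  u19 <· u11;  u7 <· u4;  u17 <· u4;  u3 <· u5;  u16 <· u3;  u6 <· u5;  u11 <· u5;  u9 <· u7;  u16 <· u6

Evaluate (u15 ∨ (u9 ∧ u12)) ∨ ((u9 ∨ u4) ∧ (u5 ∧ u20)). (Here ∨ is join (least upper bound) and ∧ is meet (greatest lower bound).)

u9 ∧ u12 = u12
u15 ∨ u12 = u15
u9 ∨ u4 = u4
u5 ∧ u20 = u20
u4 ∧ u20 = u12
u15 ∨ u12 = u15

u15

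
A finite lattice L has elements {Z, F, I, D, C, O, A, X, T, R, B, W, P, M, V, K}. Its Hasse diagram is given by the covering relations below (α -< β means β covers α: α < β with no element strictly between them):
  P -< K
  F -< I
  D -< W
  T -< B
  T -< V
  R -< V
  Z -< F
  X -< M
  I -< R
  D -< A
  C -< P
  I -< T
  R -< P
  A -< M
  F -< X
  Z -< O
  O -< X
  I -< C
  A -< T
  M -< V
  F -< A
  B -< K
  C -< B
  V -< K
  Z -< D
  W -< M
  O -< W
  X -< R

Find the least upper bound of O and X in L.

Common upper bounds of {O, X}: K, M, P, R, V, X.
The least among these is X.

X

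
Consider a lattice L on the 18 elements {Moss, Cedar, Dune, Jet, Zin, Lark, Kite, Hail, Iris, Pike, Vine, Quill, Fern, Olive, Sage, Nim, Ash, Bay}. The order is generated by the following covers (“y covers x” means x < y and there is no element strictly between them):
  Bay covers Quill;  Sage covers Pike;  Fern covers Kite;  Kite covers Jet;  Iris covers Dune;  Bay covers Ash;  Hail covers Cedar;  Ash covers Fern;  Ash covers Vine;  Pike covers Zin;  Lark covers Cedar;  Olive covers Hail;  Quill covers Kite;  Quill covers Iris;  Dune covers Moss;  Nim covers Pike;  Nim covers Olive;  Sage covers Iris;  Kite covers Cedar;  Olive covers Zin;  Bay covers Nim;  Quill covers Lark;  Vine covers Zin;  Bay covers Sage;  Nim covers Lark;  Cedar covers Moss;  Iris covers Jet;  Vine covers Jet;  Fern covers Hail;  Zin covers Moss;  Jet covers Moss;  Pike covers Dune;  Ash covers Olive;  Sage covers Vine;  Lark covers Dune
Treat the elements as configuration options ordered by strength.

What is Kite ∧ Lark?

Common lower bounds of {Kite, Lark}: Cedar, Moss.
The greatest among these is Cedar.

Cedar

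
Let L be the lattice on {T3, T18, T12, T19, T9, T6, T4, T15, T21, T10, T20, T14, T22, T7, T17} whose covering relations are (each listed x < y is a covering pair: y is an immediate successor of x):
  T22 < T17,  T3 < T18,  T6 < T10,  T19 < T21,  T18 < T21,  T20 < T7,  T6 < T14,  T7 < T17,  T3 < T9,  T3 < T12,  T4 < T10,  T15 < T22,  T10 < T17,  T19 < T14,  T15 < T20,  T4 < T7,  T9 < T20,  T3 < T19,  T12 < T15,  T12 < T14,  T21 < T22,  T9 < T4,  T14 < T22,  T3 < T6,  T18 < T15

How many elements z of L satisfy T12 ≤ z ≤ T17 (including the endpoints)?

7

The interval [T12, T17] = {T12, T14, T15, T17, T20, T22, T7}, which has 7 elements.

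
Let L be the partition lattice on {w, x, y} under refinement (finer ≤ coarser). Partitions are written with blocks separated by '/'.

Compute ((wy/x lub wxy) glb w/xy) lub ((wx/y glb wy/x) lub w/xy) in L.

w/xy

wy/x ∨ wxy = wxy
wxy ∧ w/xy = w/xy
wx/y ∧ wy/x = w/x/y
w/x/y ∨ w/xy = w/xy
w/xy ∨ w/xy = w/xy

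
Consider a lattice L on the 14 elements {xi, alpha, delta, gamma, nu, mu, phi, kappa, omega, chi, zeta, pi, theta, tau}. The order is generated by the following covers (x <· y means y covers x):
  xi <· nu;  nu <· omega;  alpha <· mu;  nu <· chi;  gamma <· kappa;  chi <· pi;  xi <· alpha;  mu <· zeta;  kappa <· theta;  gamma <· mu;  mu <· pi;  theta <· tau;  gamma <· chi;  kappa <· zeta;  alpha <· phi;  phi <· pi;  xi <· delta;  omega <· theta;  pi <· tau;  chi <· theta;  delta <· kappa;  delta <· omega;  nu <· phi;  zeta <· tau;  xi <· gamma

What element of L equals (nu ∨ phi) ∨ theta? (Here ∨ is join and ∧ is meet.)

tau

nu ∨ phi = phi
phi ∨ theta = tau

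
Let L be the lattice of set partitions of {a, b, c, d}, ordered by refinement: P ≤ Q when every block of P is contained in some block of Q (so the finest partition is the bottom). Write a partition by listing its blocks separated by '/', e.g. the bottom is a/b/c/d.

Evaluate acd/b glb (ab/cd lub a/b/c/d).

a/b/cd

ab/cd ∨ a/b/c/d = ab/cd
acd/b ∧ ab/cd = a/b/cd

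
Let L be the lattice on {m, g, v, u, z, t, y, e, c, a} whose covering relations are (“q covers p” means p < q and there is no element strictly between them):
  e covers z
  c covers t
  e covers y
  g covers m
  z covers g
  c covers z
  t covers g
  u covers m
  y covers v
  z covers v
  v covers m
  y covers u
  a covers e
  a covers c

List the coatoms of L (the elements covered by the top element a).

The coatoms are exactly the elements covered by a: c, e.

c, e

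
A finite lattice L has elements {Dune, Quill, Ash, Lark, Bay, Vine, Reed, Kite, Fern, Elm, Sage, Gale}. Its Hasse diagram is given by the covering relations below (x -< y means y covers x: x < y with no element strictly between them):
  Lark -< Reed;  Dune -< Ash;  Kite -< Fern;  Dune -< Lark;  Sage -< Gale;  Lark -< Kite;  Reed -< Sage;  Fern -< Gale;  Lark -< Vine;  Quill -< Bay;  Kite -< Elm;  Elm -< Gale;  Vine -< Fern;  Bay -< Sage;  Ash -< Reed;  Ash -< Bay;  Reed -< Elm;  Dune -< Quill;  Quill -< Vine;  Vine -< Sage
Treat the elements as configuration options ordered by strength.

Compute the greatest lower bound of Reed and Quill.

Dune

Common lower bounds of {Reed, Quill}: Dune.
The greatest among these is Dune.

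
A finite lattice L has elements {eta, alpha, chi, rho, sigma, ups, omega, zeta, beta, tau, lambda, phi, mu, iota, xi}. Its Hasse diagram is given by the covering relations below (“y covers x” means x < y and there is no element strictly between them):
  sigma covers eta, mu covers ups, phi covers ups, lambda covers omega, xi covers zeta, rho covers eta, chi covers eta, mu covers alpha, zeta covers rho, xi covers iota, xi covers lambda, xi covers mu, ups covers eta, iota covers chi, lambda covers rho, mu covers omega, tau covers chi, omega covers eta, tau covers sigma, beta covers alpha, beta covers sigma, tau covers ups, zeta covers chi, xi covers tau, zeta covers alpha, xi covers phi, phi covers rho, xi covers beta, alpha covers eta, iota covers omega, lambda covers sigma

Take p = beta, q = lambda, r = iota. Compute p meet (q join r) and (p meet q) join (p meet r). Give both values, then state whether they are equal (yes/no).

beta; sigma; no

q join r = xi, so p meet (q join r) = beta meet xi = beta.
p meet q = sigma and p meet r = eta, so (p meet q) join (p meet r) = sigma join eta = sigma.
Equal: no.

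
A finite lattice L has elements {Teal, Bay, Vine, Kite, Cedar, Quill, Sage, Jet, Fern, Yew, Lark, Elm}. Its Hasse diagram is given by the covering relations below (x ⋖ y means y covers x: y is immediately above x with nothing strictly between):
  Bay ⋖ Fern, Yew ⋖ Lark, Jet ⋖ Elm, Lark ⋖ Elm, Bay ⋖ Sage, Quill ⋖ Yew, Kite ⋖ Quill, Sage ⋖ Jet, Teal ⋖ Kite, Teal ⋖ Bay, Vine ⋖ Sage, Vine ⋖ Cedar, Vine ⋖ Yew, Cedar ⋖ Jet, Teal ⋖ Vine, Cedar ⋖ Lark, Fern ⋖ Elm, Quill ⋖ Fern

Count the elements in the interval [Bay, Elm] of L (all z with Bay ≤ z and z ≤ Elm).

The interval [Bay, Elm] = {Bay, Elm, Fern, Jet, Sage}, which has 5 elements.

5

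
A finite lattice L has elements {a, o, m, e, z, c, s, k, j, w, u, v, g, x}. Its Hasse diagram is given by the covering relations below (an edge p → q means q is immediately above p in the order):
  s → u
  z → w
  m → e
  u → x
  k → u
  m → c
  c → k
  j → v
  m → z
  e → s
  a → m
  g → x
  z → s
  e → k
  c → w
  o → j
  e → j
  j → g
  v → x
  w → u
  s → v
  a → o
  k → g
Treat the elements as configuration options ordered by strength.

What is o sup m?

Common upper bounds of {o, m}: g, j, v, x.
The least among these is j.

j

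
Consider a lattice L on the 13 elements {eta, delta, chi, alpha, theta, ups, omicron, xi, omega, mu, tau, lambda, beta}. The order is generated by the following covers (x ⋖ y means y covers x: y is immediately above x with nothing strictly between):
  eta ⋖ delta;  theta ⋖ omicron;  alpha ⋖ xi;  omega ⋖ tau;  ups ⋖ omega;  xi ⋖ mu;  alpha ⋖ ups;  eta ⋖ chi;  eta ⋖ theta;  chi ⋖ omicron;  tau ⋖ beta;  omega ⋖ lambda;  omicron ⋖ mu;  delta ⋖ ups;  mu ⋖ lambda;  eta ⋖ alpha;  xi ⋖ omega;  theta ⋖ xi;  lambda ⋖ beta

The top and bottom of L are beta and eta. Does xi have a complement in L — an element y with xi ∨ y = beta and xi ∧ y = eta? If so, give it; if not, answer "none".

none

For every candidate y, either xi ∨ y ≠ beta or xi ∧ y ≠ eta; no complement exists.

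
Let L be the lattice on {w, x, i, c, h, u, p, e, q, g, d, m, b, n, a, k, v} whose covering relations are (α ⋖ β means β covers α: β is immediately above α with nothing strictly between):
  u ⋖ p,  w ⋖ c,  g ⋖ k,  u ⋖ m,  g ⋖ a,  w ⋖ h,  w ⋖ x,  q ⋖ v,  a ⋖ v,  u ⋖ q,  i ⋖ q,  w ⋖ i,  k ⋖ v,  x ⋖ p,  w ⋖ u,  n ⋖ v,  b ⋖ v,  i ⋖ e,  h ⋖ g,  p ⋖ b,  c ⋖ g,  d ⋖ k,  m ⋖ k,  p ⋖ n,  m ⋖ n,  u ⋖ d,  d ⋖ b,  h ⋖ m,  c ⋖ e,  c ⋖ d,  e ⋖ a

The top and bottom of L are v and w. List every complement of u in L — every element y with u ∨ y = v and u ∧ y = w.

Need y with u ∨ y = v and u ∧ y = w.
Checking each element gives: a, e.

a, e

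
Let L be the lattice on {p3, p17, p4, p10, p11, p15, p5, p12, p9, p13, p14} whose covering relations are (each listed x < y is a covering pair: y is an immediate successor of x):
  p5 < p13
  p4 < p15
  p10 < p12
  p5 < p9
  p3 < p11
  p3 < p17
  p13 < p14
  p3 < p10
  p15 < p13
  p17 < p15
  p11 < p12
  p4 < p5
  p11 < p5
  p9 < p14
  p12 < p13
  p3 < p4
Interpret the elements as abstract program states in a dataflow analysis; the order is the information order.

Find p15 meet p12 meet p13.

Common lower bounds of {p15, p12, p13}: p3.
The greatest among these is p3.

p3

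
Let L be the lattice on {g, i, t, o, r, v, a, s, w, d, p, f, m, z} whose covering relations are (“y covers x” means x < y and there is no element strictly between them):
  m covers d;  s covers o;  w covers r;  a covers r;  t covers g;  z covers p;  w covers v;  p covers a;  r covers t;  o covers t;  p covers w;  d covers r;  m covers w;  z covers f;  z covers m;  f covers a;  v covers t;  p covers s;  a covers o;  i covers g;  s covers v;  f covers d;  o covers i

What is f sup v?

Common upper bounds of {f, v}: z.
The least among these is z.

z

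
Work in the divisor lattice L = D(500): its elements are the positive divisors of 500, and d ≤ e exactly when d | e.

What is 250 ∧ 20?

Common lower bounds of {250, 20}: 1, 10, 2, 5.
The greatest among these is 10.

10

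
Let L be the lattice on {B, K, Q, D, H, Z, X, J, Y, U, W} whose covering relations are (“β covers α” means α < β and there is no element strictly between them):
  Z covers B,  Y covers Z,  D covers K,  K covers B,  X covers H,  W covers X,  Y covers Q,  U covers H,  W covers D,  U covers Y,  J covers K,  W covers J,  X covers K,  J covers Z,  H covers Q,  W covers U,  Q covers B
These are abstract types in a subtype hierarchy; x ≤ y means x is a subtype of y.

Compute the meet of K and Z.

Common lower bounds of {K, Z}: B.
The greatest among these is B.

B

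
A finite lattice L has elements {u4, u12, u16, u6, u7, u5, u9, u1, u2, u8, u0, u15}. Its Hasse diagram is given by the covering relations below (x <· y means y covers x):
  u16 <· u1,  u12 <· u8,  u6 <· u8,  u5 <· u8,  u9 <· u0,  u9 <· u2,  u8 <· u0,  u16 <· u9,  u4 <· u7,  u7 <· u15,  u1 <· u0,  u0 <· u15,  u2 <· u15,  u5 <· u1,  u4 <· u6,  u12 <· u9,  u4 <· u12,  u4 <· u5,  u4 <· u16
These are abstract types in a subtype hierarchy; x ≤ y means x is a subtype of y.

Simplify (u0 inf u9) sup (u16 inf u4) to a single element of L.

u0 ∧ u9 = u9
u16 ∧ u4 = u4
u9 ∨ u4 = u9

u9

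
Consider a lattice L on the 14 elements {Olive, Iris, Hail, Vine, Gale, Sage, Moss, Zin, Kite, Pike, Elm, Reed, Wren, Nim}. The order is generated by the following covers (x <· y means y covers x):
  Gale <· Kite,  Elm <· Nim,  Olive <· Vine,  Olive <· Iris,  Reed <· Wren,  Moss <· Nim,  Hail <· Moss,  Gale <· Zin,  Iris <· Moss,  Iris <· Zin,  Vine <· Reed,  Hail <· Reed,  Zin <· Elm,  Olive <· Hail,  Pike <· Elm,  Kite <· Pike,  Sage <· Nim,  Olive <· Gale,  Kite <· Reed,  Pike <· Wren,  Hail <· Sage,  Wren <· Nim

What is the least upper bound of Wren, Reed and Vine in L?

Common upper bounds of {Wren, Reed, Vine}: Nim, Wren.
The least among these is Wren.

Wren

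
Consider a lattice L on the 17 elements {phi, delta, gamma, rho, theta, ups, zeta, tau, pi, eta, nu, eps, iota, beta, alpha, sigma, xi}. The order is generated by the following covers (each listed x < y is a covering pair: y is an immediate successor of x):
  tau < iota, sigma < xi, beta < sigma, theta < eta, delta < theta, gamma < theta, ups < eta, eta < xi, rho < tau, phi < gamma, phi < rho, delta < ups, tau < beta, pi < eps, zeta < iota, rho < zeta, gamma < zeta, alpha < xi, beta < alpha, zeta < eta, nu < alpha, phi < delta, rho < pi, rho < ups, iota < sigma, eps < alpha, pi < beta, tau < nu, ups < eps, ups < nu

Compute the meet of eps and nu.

ups

Common lower bounds of {eps, nu}: delta, phi, rho, ups.
The greatest among these is ups.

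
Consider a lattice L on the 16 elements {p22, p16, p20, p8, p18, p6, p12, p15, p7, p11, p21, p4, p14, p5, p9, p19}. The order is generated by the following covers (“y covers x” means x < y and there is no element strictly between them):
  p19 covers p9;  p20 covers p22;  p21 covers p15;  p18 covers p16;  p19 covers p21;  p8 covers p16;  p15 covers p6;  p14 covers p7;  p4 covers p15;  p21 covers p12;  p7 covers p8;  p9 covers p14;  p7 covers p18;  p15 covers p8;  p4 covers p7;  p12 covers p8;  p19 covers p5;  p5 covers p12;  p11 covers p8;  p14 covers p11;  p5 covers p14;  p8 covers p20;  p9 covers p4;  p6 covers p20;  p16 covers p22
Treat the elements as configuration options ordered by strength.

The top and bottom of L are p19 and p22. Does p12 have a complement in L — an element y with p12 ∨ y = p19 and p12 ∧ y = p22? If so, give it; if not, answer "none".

none

For every candidate y, either p12 ∨ y ≠ p19 or p12 ∧ y ≠ p22; no complement exists.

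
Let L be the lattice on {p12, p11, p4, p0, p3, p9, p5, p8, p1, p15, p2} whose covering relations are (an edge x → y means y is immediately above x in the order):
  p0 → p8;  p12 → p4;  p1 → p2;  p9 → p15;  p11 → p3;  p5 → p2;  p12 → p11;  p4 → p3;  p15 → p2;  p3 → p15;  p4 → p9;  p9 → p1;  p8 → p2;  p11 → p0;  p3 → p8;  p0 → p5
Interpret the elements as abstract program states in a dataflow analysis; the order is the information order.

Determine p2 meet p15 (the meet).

p15

Common lower bounds of {p2, p15}: p11, p12, p15, p3, p4, p9.
The greatest among these is p15.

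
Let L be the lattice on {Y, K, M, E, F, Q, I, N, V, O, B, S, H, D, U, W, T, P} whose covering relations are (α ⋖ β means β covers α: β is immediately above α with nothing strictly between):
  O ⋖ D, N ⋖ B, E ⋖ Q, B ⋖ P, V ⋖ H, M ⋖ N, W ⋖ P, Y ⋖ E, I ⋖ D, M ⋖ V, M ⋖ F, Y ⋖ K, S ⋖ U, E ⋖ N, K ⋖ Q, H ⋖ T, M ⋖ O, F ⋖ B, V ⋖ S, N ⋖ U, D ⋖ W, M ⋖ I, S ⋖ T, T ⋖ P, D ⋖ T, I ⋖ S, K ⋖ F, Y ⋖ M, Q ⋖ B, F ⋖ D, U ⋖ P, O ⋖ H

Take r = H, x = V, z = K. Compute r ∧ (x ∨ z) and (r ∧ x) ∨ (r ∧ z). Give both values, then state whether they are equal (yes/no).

x ∨ z = T, so r ∧ (x ∨ z) = H ∧ T = H.
r ∧ x = V and r ∧ z = Y, so (r ∧ x) ∨ (r ∧ z) = V ∨ Y = V.
Equal: no.

H; V; no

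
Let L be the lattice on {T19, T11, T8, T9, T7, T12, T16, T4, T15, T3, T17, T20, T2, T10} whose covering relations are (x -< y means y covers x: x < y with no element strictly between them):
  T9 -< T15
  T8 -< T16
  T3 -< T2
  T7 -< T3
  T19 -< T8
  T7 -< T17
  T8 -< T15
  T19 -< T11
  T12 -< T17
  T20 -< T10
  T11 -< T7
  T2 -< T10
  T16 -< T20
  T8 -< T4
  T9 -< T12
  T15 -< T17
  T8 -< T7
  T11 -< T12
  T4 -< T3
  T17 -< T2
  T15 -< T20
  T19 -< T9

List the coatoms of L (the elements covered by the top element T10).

The coatoms are exactly the elements covered by T10: T2, T20.

T2, T20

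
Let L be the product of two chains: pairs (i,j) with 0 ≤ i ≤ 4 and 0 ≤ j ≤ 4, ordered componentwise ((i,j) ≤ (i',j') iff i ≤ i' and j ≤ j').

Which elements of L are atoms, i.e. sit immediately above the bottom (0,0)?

(0,1), (1,0)

The atoms are exactly the elements that cover (0,0): (0,1), (1,0).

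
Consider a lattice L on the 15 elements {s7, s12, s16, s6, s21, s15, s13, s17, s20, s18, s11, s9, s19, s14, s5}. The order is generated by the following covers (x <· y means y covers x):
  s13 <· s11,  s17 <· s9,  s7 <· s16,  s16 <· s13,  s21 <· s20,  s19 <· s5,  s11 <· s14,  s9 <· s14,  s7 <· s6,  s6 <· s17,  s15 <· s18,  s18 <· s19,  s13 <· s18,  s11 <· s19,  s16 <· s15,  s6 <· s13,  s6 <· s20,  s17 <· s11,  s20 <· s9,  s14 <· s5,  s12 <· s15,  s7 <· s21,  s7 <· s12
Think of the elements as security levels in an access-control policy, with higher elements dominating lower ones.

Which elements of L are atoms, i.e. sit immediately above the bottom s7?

The atoms are exactly the elements that cover s7: s12, s16, s21, s6.

s12, s16, s21, s6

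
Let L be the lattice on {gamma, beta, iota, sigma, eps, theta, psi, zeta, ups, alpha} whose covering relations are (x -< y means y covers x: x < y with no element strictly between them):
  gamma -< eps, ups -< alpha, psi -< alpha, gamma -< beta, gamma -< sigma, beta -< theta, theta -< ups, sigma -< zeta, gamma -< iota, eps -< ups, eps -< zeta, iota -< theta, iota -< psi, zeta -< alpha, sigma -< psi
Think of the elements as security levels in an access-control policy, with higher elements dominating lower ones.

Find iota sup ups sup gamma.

ups

Common upper bounds of {iota, ups, gamma}: alpha, ups.
The least among these is ups.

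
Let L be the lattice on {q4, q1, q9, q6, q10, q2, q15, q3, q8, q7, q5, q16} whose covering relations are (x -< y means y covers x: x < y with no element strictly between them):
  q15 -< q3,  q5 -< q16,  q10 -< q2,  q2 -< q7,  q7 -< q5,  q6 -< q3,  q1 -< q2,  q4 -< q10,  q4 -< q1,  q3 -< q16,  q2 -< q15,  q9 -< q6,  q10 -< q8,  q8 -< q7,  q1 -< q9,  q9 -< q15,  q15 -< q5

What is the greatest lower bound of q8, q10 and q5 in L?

q10

Common lower bounds of {q8, q10, q5}: q10, q4.
The greatest among these is q10.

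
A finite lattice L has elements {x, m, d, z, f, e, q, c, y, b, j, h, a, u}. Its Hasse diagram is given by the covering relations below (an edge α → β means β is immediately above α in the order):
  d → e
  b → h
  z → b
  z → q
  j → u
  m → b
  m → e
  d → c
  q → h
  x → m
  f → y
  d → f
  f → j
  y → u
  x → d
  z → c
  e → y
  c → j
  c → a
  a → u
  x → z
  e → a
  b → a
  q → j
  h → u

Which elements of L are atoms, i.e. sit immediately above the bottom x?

The atoms are exactly the elements that cover x: d, m, z.

d, m, z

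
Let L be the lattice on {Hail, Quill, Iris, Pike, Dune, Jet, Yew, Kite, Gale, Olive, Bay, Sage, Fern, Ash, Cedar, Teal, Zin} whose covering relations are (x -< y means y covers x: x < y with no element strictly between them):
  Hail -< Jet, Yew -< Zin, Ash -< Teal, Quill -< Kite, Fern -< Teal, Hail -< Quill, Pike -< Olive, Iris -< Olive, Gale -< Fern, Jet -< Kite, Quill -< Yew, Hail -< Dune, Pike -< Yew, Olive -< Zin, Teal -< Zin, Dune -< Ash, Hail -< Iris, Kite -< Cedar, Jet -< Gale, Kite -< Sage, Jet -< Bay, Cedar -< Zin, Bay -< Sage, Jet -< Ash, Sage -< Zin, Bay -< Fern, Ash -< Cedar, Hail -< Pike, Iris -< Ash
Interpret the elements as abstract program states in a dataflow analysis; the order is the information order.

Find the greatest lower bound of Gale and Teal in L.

Common lower bounds of {Gale, Teal}: Gale, Hail, Jet.
The greatest among these is Gale.

Gale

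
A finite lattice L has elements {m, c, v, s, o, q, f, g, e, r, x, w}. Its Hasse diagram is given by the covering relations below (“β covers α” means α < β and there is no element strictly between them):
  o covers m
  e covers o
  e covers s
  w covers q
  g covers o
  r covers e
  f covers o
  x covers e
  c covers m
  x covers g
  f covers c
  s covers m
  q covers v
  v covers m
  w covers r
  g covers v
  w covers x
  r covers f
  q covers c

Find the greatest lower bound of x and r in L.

e

Common lower bounds of {x, r}: e, m, o, s.
The greatest among these is e.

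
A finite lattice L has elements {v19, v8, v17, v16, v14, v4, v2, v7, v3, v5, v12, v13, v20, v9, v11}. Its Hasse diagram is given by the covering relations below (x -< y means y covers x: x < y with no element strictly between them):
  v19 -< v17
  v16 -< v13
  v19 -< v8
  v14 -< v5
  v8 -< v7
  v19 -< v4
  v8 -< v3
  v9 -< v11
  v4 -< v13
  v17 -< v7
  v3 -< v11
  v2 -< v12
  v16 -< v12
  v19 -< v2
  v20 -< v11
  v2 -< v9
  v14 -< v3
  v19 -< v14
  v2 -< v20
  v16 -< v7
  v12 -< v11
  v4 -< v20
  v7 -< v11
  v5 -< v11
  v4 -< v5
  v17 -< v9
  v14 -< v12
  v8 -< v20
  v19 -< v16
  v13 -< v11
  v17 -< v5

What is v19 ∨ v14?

Common upper bounds of {v19, v14}: v11, v12, v14, v3, v5.
The least among these is v14.

v14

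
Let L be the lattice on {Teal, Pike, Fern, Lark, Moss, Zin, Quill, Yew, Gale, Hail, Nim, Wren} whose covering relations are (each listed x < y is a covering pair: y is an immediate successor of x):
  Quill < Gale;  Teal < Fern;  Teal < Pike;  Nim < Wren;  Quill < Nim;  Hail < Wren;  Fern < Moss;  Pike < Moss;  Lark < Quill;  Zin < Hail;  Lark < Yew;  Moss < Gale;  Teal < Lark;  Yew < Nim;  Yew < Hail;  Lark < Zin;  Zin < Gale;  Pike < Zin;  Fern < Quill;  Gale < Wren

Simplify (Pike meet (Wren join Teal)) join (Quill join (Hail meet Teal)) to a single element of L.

Gale

Wren ∨ Teal = Wren
Pike ∧ Wren = Pike
Hail ∧ Teal = Teal
Quill ∨ Teal = Quill
Pike ∨ Quill = Gale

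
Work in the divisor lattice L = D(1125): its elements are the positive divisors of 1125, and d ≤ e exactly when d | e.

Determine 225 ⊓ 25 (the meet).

25

Common lower bounds of {225, 25}: 1, 25, 5.
The greatest among these is 25.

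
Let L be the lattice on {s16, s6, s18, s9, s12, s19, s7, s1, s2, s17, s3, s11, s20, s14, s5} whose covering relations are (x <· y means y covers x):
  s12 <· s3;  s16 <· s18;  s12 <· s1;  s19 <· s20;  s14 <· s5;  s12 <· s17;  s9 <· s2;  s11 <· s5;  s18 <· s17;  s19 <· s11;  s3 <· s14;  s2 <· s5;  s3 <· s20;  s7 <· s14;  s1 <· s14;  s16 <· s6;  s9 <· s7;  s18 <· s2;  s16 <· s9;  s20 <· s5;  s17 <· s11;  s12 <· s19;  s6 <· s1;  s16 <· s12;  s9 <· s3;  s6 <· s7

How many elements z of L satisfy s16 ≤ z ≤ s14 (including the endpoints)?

8

The interval [s16, s14] = {s1, s12, s14, s16, s3, s6, s7, s9}, which has 8 elements.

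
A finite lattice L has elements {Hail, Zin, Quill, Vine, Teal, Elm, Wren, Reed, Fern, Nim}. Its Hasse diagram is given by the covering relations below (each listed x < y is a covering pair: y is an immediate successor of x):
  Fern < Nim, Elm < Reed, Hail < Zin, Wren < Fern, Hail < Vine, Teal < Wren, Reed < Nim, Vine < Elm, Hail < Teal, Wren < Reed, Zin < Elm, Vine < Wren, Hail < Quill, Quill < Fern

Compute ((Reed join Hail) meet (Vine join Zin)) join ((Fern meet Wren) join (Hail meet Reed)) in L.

Reed ∨ Hail = Reed
Vine ∨ Zin = Elm
Reed ∧ Elm = Elm
Fern ∧ Wren = Wren
Hail ∧ Reed = Hail
Wren ∨ Hail = Wren
Elm ∨ Wren = Reed

Reed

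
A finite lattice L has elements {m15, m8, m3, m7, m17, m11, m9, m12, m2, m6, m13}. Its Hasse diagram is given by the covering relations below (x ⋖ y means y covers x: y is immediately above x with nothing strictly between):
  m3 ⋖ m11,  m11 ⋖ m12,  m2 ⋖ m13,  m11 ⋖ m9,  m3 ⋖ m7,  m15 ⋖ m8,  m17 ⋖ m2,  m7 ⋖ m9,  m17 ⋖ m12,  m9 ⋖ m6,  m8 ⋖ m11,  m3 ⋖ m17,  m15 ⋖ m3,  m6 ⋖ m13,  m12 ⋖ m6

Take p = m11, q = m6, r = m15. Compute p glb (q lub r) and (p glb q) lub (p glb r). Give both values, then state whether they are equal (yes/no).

q lub r = m6, so p glb (q lub r) = m11 glb m6 = m11.
p glb q = m11 and p glb r = m15, so (p glb q) lub (p glb r) = m11 lub m15 = m11.
Equal: yes.

m11; m11; yes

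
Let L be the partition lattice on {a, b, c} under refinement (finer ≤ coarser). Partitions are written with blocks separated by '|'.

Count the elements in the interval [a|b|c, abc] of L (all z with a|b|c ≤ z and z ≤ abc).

5

The interval [a|b|c, abc] = {abc, ab|c, ac|b, a|bc, a|b|c}, which has 5 elements.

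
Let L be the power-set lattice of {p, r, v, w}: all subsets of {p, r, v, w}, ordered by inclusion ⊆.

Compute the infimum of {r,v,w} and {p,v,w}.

{v,w}

Under ⊆, meet is intersection: {r,v,w} ∩ {p,v,w} = {v,w}.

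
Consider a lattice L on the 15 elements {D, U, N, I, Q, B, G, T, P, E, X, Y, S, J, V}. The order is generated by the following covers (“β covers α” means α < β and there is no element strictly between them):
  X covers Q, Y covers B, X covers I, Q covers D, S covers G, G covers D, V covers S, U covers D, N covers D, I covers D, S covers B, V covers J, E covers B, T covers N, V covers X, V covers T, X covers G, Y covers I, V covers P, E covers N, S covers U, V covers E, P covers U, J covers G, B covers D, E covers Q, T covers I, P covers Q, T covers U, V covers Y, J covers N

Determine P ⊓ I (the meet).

D

Common lower bounds of {P, I}: D.
The greatest among these is D.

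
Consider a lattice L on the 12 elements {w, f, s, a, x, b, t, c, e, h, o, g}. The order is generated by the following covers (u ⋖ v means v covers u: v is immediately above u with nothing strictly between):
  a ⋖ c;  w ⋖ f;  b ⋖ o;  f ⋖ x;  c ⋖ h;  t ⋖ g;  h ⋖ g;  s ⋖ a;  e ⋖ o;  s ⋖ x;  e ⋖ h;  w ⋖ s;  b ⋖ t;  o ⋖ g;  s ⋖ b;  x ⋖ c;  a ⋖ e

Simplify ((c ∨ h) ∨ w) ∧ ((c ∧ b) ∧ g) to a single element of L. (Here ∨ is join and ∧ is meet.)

c ∨ h = h
h ∨ w = h
c ∧ b = s
s ∧ g = s
h ∧ s = s

s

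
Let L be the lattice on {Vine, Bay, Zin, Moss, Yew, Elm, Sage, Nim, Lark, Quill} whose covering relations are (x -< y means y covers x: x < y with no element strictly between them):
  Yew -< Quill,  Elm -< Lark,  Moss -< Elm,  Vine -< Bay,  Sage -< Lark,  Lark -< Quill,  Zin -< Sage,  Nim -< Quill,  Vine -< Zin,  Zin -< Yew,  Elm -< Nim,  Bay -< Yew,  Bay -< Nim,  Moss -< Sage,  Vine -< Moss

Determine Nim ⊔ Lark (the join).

Quill

Common upper bounds of {Nim, Lark}: Quill.
The least among these is Quill.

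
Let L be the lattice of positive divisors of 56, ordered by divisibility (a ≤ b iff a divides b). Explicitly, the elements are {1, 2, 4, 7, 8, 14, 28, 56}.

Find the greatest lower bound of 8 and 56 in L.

8

Common lower bounds of {8, 56}: 1, 2, 4, 8.
The greatest among these is 8.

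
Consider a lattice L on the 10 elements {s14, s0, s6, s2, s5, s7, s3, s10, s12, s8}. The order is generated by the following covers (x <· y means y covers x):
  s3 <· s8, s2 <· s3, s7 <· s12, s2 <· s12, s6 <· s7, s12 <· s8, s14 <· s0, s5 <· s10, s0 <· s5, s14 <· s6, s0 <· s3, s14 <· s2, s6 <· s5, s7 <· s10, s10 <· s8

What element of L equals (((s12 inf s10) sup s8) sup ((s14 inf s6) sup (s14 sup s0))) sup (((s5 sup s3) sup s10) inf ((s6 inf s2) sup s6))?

s8

s12 ∧ s10 = s7
s7 ∨ s8 = s8
s14 ∧ s6 = s14
s14 ∨ s0 = s0
s14 ∨ s0 = s0
s8 ∨ s0 = s8
s5 ∨ s3 = s8
s8 ∨ s10 = s8
s6 ∧ s2 = s14
s14 ∨ s6 = s6
s8 ∧ s6 = s6
s8 ∨ s6 = s8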